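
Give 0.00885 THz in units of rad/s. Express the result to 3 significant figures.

5.56 × 10^10 rad/s

1 THz = 6.28319 × 10^12 radians per second.
Then 0.00885 × 6.28319 × 10^12 ≈ 5.56 × 10^10 rad/s.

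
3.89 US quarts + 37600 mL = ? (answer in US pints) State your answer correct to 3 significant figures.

3.89 US qt = 7.78000 US pt and 37600 mL = 79.4630 US pt.
7.78000 + 79.4630 ≈ 87.2 US pt.

87.2 US pt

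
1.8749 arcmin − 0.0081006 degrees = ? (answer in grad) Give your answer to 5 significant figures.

0.025720 grad

1.8749 arcmin = 0.0347204 grad and 0.0081006 ° = 0.00900067 grad.
0.0347204 − 0.00900067 ≈ 0.025720 grad.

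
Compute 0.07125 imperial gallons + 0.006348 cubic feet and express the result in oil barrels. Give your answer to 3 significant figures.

0.00317 oil barrels

0.07125 imp gal = 0.00203733 bbl and 0.006348 ft³ = 0.00113063 bbl.
0.00203733 + 0.00113063 ≈ 0.00317 bbl.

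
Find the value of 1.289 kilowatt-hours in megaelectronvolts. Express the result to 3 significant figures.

1 kWh = 2.24694e+19 MeV.
Thus 1.289 × 2.24694e+19 ≈ 2.90e+19 MeV.

2.90e+19 MeV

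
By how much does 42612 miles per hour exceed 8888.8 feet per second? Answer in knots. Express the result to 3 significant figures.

31800 knots

42612 mph = 37028.8 kn and 8888.8 ft/s = 5266.47 kn.
37028.8 − 5266.47 ≈ 31800 kn.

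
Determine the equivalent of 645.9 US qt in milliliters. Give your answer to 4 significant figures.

611200 milliliters

1 US quart = 946.353 mL.
So 645.9 × 946.353 ≈ 611200 mL.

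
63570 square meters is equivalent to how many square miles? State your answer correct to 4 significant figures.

0.02454 square miles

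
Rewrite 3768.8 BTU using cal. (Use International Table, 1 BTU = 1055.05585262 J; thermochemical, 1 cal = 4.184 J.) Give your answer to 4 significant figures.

950400 cal

1 British thermal unit = 252.164 cal.
Thus 3768.8 × 252.164 ≈ 950400 cal.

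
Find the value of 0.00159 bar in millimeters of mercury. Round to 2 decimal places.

1.19 millimeters of mercury

1 bar = 750.062 millimeters of mercury.
0.00159 × 750.062 ≈ 1.19 mmHg.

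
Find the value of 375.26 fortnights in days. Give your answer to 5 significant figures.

5253.6 d

1 fortnight = 14.0000 days.
Then 375.26 × 14.0000 ≈ 5253.6 d.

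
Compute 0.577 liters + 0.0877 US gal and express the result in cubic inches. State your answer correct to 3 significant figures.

55.5 in³

0.577 L = 35.2107 in³ and 0.0877 US gal = 20.2587 in³.
35.2107 + 20.2587 ≈ 55.5 in³.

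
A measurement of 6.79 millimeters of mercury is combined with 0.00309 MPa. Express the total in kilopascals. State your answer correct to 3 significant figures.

6.79 mmHg = 0.905259 kPa and 0.00309 MPa = 3.09000 kPa.
0.905259 + 3.09000 ≈ 4.00 kPa.

4.00 kPa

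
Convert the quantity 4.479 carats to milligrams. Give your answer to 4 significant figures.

895.8 milligrams

1 ct = 200.000 milligrams.
Thus 4.479 × 200.000 ≈ 895.8 mg.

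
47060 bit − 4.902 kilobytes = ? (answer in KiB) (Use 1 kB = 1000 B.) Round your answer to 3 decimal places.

47060 bit = 5.74463 KiB and 4.902 kB = 4.78711 KiB.
5.74463 − 4.78711 ≈ 0.958 KiB.

0.958 kibibytes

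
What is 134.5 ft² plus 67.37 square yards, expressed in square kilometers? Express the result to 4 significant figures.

134.5 ft² = 1.24955 × 10^-5 km² and 67.37 yd² = 5.63299 × 10^-5 km².
1.24955 × 10^-5 + 5.63299 × 10^-5 ≈ 6.883 × 10^-5 km².

6.883 × 10^-5 km²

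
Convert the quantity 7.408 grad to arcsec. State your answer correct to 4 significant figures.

24000 arcseconds

1 grad = 3240.00 arcsec.
So 7.408 × 3240.00 ≈ 24000 arcsec.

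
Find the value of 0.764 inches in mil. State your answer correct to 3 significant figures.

1 inch = 1000.00 mil.
Thus 0.764 × 1000.00 ≈ 764 mil.

764 mil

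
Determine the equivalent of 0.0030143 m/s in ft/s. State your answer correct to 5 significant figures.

0.0098894 feet per second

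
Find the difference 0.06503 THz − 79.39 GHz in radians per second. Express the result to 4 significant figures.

0.06503 THz = 4.08596 × 10^11 rad/s and 79.39 GHz = 4.98822 × 10^11 rad/s.
4.08596 × 10^11 − 4.98822 × 10^11 ≈ -9.023 × 10^10 rad/s.

-9.023 × 10^10 radians per second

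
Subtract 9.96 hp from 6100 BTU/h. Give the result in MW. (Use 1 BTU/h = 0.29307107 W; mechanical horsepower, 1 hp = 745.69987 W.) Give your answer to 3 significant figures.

6100 BTU/h = 0.00178773 MW and 9.96 hp = 0.00742717 MW.
0.00178773 − 0.00742717 ≈ -0.00564 MW.

-0.00564 MW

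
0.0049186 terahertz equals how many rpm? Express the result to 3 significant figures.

1 THz = 6.00000e+13 revolutions per minute.
So 0.0049186 × 6.00000e+13 ≈ 2.95e+11 rpm.

2.95e+11 rpm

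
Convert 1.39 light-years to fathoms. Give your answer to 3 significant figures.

7.19 × 10^15 fathom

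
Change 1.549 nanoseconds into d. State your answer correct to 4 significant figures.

1 ns = 1.15741 × 10^-14 days.
1.549 × 1.15741 × 10^-14 ≈ 1.793 × 10^-14 d.

1.793 × 10^-14 d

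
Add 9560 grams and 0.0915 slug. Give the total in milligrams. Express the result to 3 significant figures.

1.09e+7 mg

9560 g = 9.56000e+6 mg and 0.0915 slug = 1.33534e+6 mg.
9.56000e+6 + 1.33534e+6 ≈ 1.09e+7 mg.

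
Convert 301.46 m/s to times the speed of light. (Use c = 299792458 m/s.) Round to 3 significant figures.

1.01 × 10^-6 times the speed of light

1 m/s = 3.33564 × 10^-9 c.
Thus 301.46 × 3.33564 × 10^-9 ≈ 1.01 × 10^-6 c.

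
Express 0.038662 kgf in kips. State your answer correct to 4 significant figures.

8.524e-5 kips

1 kilogram-force = 0.00220462 kip.
So 0.038662 × 0.00220462 ≈ 8.524e-5 kip.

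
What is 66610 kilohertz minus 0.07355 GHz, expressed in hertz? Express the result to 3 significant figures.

66610 kHz = 6.66100e+7 Hz and 0.07355 GHz = 7.35500e+7 Hz.
6.66100e+7 − 7.35500e+7 ≈ -6.94e+6 Hz.

-6.94e+6 hertz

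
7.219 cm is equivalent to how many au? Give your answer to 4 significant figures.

4.826 × 10^-13 au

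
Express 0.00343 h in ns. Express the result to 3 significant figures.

1.23 × 10^10 ns

1 h = 3.60000 × 10^12 ns.
0.00343 × 3.60000 × 10^12 ≈ 1.23 × 10^10 ns.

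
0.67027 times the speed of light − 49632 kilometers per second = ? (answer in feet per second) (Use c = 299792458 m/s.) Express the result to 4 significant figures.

0.67027 c = 6.59258 × 10^8 ft/s and 49632 km/s = 1.62835 × 10^8 ft/s.
6.59258 × 10^8 − 1.62835 × 10^8 ≈ 4.964 × 10^8 ft/s.

4.964 × 10^8 ft/s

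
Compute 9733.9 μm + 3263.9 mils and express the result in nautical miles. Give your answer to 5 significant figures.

9733.9 μm = 5.25589 × 10^-6 nmi and 3263.9 mil = 4.47641 × 10^-5 nmi.
5.25589 × 10^-6 + 4.47641 × 10^-5 ≈ 5.0020 × 10^-5 nmi.

5.0020 × 10^-5 nautical miles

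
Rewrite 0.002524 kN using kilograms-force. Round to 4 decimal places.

0.2574 kgf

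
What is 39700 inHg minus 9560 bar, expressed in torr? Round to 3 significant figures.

-6.16e+6 torr

39700 inHg = 1.00838e+6 torr and 9560 bar = 7.17059e+6 torr.
1.00838e+6 − 7.17059e+6 ≈ -6.16e+6 torr.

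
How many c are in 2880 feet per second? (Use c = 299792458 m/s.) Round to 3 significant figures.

1 foot per second = 1.01670e-9 times the speed of light.
So 2880 × 1.01670e-9 ≈ 2.93e-6 c.

2.93e-6 times the speed of light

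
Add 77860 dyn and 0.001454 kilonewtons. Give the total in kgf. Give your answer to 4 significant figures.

77860 dyn = 0.0793951 kgf and 0.001454 kN = 0.148267 kgf.
0.0793951 + 0.148267 ≈ 0.2277 kgf.

0.2277 kilograms-force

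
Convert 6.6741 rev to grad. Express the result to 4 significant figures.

2670 gradians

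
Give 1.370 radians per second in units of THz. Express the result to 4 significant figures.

1 radian per second = 1.59155 × 10^-13 terahertz.
1.370 × 1.59155 × 10^-13 ≈ 2.180 × 10^-13 THz.

2.180 × 10^-13 THz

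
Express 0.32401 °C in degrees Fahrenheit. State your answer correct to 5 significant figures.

32.583 °F

°C = (°F − 32) × 5/9.
Applying the formula gives 32.583 °F.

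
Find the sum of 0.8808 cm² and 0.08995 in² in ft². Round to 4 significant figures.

0.8808 cm² = 0.000948085 ft² and 0.08995 in² = 0.000624653 ft².
0.000948085 + 0.000624653 ≈ 0.001573 ft².

0.001573 ft²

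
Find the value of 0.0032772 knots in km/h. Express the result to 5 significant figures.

1 knot = 1.85200 km/h.
So 0.0032772 × 1.85200 ≈ 0.0060694 km/h.

0.0060694 km/h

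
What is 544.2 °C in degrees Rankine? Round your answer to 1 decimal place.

1471.2 degrees Rankine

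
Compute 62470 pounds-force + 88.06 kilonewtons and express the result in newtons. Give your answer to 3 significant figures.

366000 N

62470 lbf = 277880 N and 88.06 kN = 88060.0 N.
277880 + 88060.0 ≈ 366000 N.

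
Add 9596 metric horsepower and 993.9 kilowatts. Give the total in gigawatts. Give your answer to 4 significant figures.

9596 PS = 0.00705785 GW and 993.9 kW = 0.000993900 GW.
0.00705785 + 0.000993900 ≈ 0.008052 GW.

0.008052 GW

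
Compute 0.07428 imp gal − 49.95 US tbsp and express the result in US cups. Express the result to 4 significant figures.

0.07428 imp gal = 1.427305 US cup and 49.95 US tbsp = 3.121875 US cup.
1.427305 − 3.121875 ≈ -1.695 US cup.

-1.695 US cup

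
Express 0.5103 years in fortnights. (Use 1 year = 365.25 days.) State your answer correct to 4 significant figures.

1 year = 26.0893 fortnights.
So 0.5103 × 26.0893 ≈ 13.31 fortnight.

13.31 fortnights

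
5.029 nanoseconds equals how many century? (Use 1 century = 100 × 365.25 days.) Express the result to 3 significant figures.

1.59e-18 centuries

1 ns = 3.16881e-19 century.
5.029 × 3.16881e-19 ≈ 1.59e-18 century.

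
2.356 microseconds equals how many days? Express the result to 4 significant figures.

2.727e-11 d

1 μs = 1.15741e-11 days.
So 2.356 × 1.15741e-11 ≈ 2.727e-11 d.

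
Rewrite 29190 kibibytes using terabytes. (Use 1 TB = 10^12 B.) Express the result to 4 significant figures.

2.989 × 10^-5 terabytes

1 KiB = 1.02400 × 10^-9 terabytes.
So 29190 × 1.02400 × 10^-9 ≈ 2.989 × 10^-5 TB.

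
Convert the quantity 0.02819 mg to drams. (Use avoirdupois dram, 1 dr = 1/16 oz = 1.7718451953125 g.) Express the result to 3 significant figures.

1 mg = 0.000564383 dr.
0.02819 × 0.000564383 ≈ 1.59e-5 dr.

1.59e-5 dr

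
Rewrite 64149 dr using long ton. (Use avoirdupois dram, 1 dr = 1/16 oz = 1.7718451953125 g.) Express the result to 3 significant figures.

0.112 long ton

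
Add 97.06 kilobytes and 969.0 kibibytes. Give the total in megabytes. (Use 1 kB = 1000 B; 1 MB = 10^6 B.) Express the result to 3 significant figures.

97.06 kB = 0.0970600 MB and 969.0 KiB = 0.992256 MB.
0.0970600 + 0.992256 ≈ 1.09 MB.

1.09 MB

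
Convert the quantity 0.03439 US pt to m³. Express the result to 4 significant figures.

1.627 × 10^-5 cubic meters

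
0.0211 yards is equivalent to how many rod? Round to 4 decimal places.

1 yd = 0.181818 rods.
So 0.0211 × 0.181818 ≈ 0.0038 rod.

0.0038 rod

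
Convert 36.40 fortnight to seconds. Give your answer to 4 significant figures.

1 fortnight = 1.20960e+6 s.
Then 36.40 × 1.20960e+6 ≈ 4.403e+7 s.

4.403e+7 s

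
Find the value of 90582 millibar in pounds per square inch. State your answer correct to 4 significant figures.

1314 pounds per square inch

1 mbar = 0.0145038 pounds per square inch.
Then 90582 × 0.0145038 ≈ 1314 psi.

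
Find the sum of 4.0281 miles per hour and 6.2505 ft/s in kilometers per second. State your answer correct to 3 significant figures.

4.0281 mph = 0.00180072 km/s and 6.2505 ft/s = 0.00190515 km/s.
0.00180072 + 0.00190515 ≈ 0.00371 km/s.

0.00371 kilometers per second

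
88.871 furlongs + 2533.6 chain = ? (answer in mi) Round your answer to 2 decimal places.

88.871 furlong = 11.1089 mi and 2533.6 chain = 31.6700 mi.
11.1089 + 31.6700 ≈ 42.78 mi.

42.78 mi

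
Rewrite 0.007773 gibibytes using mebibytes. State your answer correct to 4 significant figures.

1 GiB = 1024.00 mebibytes.
Then 0.007773 × 1024.00 ≈ 7.960 MiB.

7.960 MiB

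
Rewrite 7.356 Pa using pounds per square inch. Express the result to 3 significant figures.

0.00107 psi

1 Pa = 0.000145038 psi.
7.356 × 0.000145038 ≈ 0.00107 psi.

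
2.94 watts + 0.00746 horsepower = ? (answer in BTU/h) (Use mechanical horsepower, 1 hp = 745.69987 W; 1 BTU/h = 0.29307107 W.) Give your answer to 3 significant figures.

29.0 BTU/h

2.94 W = 10.0317 BTU/h and 0.00746 hp = 18.9815 BTU/h.
10.0317 + 18.9815 ≈ 29.0 BTU/h.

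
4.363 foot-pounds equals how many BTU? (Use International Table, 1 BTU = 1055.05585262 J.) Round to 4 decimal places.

1 foot-pound = 0.00128507 BTU.
Thus 4.363 × 0.00128507 ≈ 0.0056 BTU.

0.0056 BTU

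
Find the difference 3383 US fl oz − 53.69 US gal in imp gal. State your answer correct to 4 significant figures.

-22.70 imperial gallons

3383 US fl oz = 22.0073 imp gal and 53.69 US gal = 44.7063 imp gal.
22.0073 − 44.7063 ≈ -22.70 imp gal.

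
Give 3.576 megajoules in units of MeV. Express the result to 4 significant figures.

1 MJ = 6.24151e+18 megaelectronvolts.
Thus 3.576 × 6.24151e+18 ≈ 2.232e+19 MeV.

2.232e+19 MeV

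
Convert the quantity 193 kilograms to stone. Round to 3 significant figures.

1 kilogram = 0.157473 stone.
193 × 0.157473 ≈ 30.4 st.

30.4 st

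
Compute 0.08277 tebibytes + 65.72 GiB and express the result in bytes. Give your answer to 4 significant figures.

0.08277 TiB = 9.10066e+10 B and 65.72 GiB = 7.05663e+10 B.
9.10066e+10 + 7.05663e+10 ≈ 1.616e+11 B.

1.616e+11 B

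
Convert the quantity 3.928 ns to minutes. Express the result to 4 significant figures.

1 ns = 1.66667 × 10^-11 min.
3.928 × 1.66667 × 10^-11 ≈ 6.547 × 10^-11 min.

6.547 × 10^-11 min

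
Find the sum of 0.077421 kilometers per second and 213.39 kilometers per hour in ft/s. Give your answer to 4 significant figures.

448.5 ft/s

0.077421 km/s = 254.006 ft/s and 213.39 km/h = 194.472 ft/s.
254.006 + 194.472 ≈ 448.5 ft/s.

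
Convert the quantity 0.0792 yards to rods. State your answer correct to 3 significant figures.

1 yd = 0.181818 rod.
Then 0.0792 × 0.181818 ≈ 0.0144 rod.

0.0144 rod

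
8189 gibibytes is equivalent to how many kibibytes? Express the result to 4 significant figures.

1 gibibyte = 1.04858e+6 KiB.
Thus 8189 × 1.04858e+6 ≈ 8.587e+9 KiB.

8.587e+9 kibibytes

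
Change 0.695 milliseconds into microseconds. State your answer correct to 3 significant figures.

1 ms = 1000.00 microseconds.
Then 0.695 × 1000.00 ≈ 695 μs.

695 microseconds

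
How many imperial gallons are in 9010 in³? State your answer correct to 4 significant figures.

32.48 imperial gallons

1 cubic inch = 0.00360465 imp gal.
So 9010 × 0.00360465 ≈ 32.48 imp gal.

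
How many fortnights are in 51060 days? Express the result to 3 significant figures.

1 d = 0.0714286 fortnight.
So 51060 × 0.0714286 ≈ 3650 fortnight.

3650 fortnight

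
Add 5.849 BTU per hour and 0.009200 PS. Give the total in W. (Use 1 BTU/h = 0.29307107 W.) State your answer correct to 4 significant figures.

8.481 W

5.849 BTU/h = 1.71417 W and 0.009200 PS = 6.76659 W.
1.71417 + 6.76659 ≈ 8.481 W.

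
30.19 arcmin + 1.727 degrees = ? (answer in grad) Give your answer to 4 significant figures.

30.19 arcmin = 0.559074 grad and 1.727 ° = 1.91889 grad.
0.559074 + 1.91889 ≈ 2.478 grad.

2.478 grad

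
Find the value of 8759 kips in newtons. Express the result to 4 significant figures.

1 kip = 4448.22 newtons.
Then 8759 × 4448.22 ≈ 3.896 × 10^7 N.

3.896 × 10^7 N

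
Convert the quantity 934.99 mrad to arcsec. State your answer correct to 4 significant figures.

192900 arcseconds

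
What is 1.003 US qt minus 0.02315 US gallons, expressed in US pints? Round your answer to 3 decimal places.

1.003 US qt = 2.00600 US pt and 0.02315 US gal = 0.185200 US pt.
2.00600 − 0.185200 ≈ 1.821 US pt.

1.821 US pt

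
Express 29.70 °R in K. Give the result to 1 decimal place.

16.5 K

°R = K × 9/5.
Applying the formula gives 16.5 K.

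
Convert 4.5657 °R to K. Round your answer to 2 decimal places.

2.54 K

°R = K × 9/5.
Applying the formula gives 2.54 K.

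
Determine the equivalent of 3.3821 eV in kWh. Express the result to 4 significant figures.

1.505e-25 kilowatt-hours

1 electronvolt = 4.45049e-26 kWh.
Then 3.3821 × 4.45049e-26 ≈ 1.505e-25 kWh.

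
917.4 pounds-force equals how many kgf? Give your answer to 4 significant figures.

416.1 kgf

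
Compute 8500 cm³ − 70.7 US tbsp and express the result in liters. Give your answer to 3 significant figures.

7.45 L

8500 cm³ = 8.50000 L and 70.7 US tbsp = 1.04542 L.
8.50000 − 1.04542 ≈ 7.45 L.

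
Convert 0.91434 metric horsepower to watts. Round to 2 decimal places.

672.50 W

1 PS = 735.499 W.
0.91434 × 735.499 ≈ 672.50 W.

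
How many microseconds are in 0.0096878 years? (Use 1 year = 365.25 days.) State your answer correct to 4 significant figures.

1 yr = 3.15576e+13 μs.
Then 0.0096878 × 3.15576e+13 ≈ 3.057e+11 μs.

3.057e+11 μs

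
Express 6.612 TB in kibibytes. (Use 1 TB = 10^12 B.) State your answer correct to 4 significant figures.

6.457e+9 kibibytes

1 terabyte = 9.765625e+8 KiB.
6.612 × 9.765625e+8 ≈ 6.457e+9 KiB.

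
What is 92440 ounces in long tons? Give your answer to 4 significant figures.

1 oz = 2.79018 × 10^-5 long tons.
Then 92440 × 2.79018 × 10^-5 ≈ 2.579 long ton.

2.579 long tons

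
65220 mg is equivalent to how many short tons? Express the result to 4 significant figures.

7.189 × 10^-5 short ton

1 milligram = 1.10231 × 10^-9 short ton.
Then 65220 × 1.10231 × 10^-9 ≈ 7.189 × 10^-5 short ton.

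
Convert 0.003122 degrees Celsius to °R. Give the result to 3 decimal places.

°R = (°C + 273.15) × 9/5.
Applying the formula gives 491.676 °R.

491.676 degrees Rankine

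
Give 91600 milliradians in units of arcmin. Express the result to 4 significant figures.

314900 arcminutes

1 milliradian = 3.43775 arcminutes.
91600 × 3.43775 ≈ 314900 arcmin.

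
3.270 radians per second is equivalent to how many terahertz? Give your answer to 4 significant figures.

5.204e-13 THz

1 radian per second = 1.59155e-13 THz.
So 3.270 × 1.59155e-13 ≈ 5.204e-13 THz.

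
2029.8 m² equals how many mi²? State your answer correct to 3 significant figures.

1 square meter = 3.86102 × 10^-7 square miles.
So 2029.8 × 3.86102 × 10^-7 ≈ 0.000784 mi².

0.000784 mi²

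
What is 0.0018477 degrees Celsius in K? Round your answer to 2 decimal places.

K = °C + 273.15.
Applying the formula gives 273.15 K.

273.15 K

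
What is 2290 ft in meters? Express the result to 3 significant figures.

698 m

1 ft = 0.304800 m.
So 2290 × 0.304800 ≈ 698 m.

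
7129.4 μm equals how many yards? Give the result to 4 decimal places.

0.0078 yards

1 micrometer = 1.09361e-6 yards.
Thus 7129.4 × 1.09361e-6 ≈ 0.0078 yd.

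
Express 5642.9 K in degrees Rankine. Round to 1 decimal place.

10157.2 °R

°R = K × 9/5.
Applying the formula gives 10157.2 °R.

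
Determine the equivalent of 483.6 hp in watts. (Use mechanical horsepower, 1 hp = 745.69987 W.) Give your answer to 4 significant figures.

360600 W

1 hp = 745.700 W.
483.6 × 745.700 ≈ 360600 W.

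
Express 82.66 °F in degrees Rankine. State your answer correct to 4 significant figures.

542.3 °R

°R = °F + 459.67.
Applying the formula gives 542.3 °R.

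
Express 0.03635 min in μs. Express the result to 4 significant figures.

2.181 × 10^6 μs

1 min = 6.00000 × 10^7 microseconds.
Then 0.03635 × 6.00000 × 10^7 ≈ 2.181 × 10^6 μs.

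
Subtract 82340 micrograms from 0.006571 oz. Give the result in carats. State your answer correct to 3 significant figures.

0.520 ct

0.006571 oz = 0.931424 ct and 82340 μg = 0.411700 ct.
0.931424 − 0.411700 ≈ 0.520 ct.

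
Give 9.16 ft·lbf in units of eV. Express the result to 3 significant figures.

7.75 × 10^19 electronvolts

1 foot-pound = 8.46235 × 10^18 electronvolts.
9.16 × 8.46235 × 10^18 ≈ 7.75 × 10^19 eV.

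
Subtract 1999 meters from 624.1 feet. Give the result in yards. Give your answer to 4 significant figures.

-1978 yards

624.1 ft = 208.033 yd and 1999 m = 2186.13 yd.
208.033 − 2186.13 ≈ -1978 yd.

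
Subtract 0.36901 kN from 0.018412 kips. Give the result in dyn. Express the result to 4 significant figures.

0.018412 kip = 8.19007 × 10^6 dyn and 0.36901 kN = 3.69010 × 10^7 dyn.
8.19007 × 10^6 − 3.69010 × 10^7 ≈ -2.871 × 10^7 dyn.

-2.871 × 10^7 dynes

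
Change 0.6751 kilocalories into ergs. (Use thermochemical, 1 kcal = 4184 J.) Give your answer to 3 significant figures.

1 kilocalorie = 4.18400 × 10^10 erg.
Thus 0.6751 × 4.18400 × 10^10 ≈ 2.82 × 10^10 erg.

2.82 × 10^10 erg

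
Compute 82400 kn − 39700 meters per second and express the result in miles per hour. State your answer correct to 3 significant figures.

6020 miles per hour

82400 kn = 94824.2 mph and 39700 m/s = 88806.4 mph.
94824.2 − 88806.4 ≈ 6020 mph.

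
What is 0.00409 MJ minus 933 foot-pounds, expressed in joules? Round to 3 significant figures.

2830 joules

0.00409 MJ = 4090.00 J and 933 ft·lbf = 1264.98 J.
4090.00 − 1264.98 ≈ 2830 J.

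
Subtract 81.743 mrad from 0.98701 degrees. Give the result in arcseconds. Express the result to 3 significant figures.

-13300 arcseconds

0.98701 ° = 3553.24 arcsec and 81.743 mrad = 16860.7 arcsec.
3553.24 − 16860.7 ≈ -13300 arcsec.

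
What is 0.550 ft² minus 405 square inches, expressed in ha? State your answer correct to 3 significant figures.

-2.10 × 10^-5 ha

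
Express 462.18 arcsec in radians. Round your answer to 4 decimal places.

0.0022 radians

1 arcsec = 4.84814e-6 rad.
So 462.18 × 4.84814e-6 ≈ 0.0022 rad.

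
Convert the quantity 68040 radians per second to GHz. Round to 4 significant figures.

1 radian per second = 1.59155e-10 gigahertz.
So 68040 × 1.59155e-10 ≈ 1.083e-5 GHz.

1.083e-5 GHz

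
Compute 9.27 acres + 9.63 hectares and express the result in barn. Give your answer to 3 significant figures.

1.34 × 10^33 barn

9.27 acre = 3.75144 × 10^32 barn and 9.63 ha = 9.63000 × 10^32 barn.
3.75144 × 10^32 + 9.63000 × 10^32 ≈ 1.34 × 10^33 barn.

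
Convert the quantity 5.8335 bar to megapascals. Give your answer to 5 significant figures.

0.58335 MPa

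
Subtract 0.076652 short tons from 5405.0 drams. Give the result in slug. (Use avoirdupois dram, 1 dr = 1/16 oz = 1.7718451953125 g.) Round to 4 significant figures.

5405.0 dr = 0.656221 slug and 0.076652 short ton = 4.76483 slug.
0.656221 − 4.76483 ≈ -4.109 slug.

-4.109 slugs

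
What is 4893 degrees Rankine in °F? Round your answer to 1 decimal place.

4433.3 °F

°R = °F + 459.67.
Applying the formula gives 4433.3 °F.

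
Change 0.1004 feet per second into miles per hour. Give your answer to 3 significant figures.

1 foot per second = 0.681818 mph.
0.1004 × 0.681818 ≈ 0.0685 mph.

0.0685 mph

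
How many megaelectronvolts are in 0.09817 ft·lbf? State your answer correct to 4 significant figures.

8.307e+11 megaelectronvolts

1 ft·lbf = 8.46235e+12 MeV.
0.09817 × 8.46235e+12 ≈ 8.307e+11 MeV.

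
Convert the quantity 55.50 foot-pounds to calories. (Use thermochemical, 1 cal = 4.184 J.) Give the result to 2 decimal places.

1 foot-pound = 0.324048 cal.
Thus 55.50 × 0.324048 ≈ 17.98 cal.

17.98 calories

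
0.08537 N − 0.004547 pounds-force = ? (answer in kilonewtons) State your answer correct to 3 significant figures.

6.51 × 10^-5 kN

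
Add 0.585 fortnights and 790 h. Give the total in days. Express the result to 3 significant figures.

41.1 days

0.585 fortnight = 8.19000 d and 790 h = 32.9167 d.
8.19000 + 32.9167 ≈ 41.1 d.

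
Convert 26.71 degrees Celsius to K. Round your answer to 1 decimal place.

K = °C + 273.15.
Applying the formula gives 299.9 K.

299.9 K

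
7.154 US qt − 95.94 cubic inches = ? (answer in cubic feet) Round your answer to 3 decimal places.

0.184 ft³

7.154 US qt = 0.239088 ft³ and 95.94 in³ = 0.0555208 ft³.
0.239088 − 0.0555208 ≈ 0.184 ft³.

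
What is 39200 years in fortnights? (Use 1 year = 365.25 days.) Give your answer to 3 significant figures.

1 year = 26.0893 fortnight.
39200 × 26.0893 ≈ 1.02 × 10^6 fortnight.

1.02 × 10^6 fortnight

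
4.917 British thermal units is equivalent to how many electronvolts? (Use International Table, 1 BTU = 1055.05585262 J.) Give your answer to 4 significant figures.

3.238 × 10^22 eV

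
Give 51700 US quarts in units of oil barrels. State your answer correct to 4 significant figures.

307.7 oil barrels

1 US quart = 0.00595238 oil barrels.
So 51700 × 0.00595238 ≈ 307.7 bbl.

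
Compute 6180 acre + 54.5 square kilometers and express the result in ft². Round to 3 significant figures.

6180 acre = 2.69201e+8 ft² and 54.5 km² = 5.86633e+8 ft².
2.69201e+8 + 5.86633e+8 ≈ 8.56e+8 ft².

8.56e+8 ft²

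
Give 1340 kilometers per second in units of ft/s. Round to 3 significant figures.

4.40 × 10^6 feet per second

1 kilometer per second = 3280.84 feet per second.
1340 × 3280.84 ≈ 4.40 × 10^6 ft/s.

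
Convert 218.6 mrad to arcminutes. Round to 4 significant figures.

751.5 arcmin

1 milliradian = 3.43775 arcminutes.
Then 218.6 × 3.43775 ≈ 751.5 arcmin.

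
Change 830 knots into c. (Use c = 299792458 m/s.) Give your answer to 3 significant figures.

1 kn = 1.71600 × 10^-9 c.
Thus 830 × 1.71600 × 10^-9 ≈ 1.42 × 10^-6 c.

1.42 × 10^-6 c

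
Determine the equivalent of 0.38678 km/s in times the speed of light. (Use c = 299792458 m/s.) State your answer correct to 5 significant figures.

1 km/s = 3.33564 × 10^-6 times the speed of light.
Then 0.38678 × 3.33564 × 10^-6 ≈ 1.2902 × 10^-6 c.

1.2902 × 10^-6 c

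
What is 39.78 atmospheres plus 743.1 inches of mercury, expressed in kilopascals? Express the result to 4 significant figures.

39.78 atm = 4030.71 kPa and 743.1 inHg = 2516.43 kPa.
4030.71 + 2516.43 ≈ 6547 kPa.

6547 kilopascals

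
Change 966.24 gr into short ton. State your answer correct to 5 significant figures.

1 grain = 7.14286e-8 short tons.
Thus 966.24 × 7.14286e-8 ≈ 6.9017e-5 short ton.

6.9017e-5 short ton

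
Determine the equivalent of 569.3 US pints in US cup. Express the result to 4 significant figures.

1139 US cup

1 US pt = 2.00000 US cup.
Then 569.3 × 2.00000 ≈ 1139 US cup.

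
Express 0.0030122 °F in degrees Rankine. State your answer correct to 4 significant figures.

°R = °F + 459.67.
Applying the formula gives 459.7 °R.

459.7 °R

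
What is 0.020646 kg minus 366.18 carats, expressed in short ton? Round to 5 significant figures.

-5.7971 × 10^-5 short ton

0.020646 kg = 2.27583 × 10^-5 short ton and 366.18 ct = 8.07289 × 10^-5 short ton.
2.27583 × 10^-5 − 8.07289 × 10^-5 ≈ -5.7971 × 10^-5 short ton.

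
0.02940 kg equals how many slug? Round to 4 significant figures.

1 kg = 0.0685218 slug.
Thus 0.02940 × 0.0685218 ≈ 0.002015 slug.

0.002015 slug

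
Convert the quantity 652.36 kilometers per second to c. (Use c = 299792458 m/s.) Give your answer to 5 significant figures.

0.0021760 times the speed of light

1 km/s = 3.33564e-6 times the speed of light.
Then 652.36 × 3.33564e-6 ≈ 0.0021760 c.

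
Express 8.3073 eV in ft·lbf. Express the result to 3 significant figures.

1 eV = 1.18170 × 10^-19 ft·lbf.
Thus 8.3073 × 1.18170 × 10^-19 ≈ 9.82 × 10^-19 ft·lbf.

9.82 × 10^-19 foot-pounds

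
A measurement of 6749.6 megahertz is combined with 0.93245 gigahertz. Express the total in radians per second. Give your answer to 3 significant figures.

4.83e+10 radians per second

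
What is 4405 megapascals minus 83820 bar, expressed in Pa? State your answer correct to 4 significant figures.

-3.977 × 10^9 pascals

4405 MPa = 4.40500 × 10^9 Pa and 83820 bar = 8.38200 × 10^9 Pa.
4.40500 × 10^9 − 8.38200 × 10^9 ≈ -3.977 × 10^9 Pa.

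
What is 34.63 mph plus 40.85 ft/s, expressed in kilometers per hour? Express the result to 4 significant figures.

34.63 mph = 55.7316 km/h and 40.85 ft/s = 44.8239 km/h.
55.7316 + 44.8239 ≈ 100.6 km/h.

100.6 km/h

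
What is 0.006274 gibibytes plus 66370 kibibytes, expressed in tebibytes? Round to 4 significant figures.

6.794 × 10^-5 TiB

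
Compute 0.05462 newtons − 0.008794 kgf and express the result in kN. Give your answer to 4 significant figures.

0.05462 N = 5.46200e-5 kN and 0.008794 kgf = 8.62397e-5 kN.
5.46200e-5 − 8.62397e-5 ≈ -3.162e-5 kN.

-3.162e-5 kN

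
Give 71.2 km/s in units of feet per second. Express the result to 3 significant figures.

1 kilometer per second = 3280.84 ft/s.
Then 71.2 × 3280.84 ≈ 234000 ft/s.

234000 feet per second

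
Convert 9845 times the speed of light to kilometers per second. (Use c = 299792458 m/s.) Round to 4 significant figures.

1 c = 299792 kilometers per second.
Then 9845 × 299792 ≈ 2.951 × 10^9 km/s.

2.951 × 10^9 km/s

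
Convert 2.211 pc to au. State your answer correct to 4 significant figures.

456100 au

1 pc = 206265 astronomical units.
So 2.211 × 206265 ≈ 456100 au.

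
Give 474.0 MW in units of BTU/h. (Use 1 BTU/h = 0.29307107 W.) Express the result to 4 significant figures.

1 MW = 3.41214e+6 BTU per hour.
Then 474.0 × 3.41214e+6 ≈ 1.617e+9 BTU/h.

1.617e+9 BTU per hour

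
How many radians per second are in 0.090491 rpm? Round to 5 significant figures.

1 rpm = 0.104720 rad/s.
0.090491 × 0.104720 ≈ 0.0094762 rad/s.

0.0094762 radians per second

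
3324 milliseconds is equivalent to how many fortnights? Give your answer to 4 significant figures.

1 ms = 8.26720 × 10^-10 fortnights.
Thus 3324 × 8.26720 × 10^-10 ≈ 2.748 × 10^-6 fortnight.

2.748 × 10^-6 fortnight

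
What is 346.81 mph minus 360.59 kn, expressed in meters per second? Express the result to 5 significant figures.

346.81 mph = 155.038 m/s and 360.59 kn = 185.504 m/s.
155.038 − 185.504 ≈ -30.466 m/s.

-30.466 m/s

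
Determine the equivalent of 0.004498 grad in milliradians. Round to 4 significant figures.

0.07065 milliradians

1 gradian = 15.7080 milliradians.
Then 0.004498 × 15.7080 ≈ 0.07065 mrad.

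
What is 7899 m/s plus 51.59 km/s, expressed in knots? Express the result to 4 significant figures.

115600 kn

7899 m/s = 15354.4 kn and 51.59 km/s = 100283 kn.
15354.4 + 100283 ≈ 115600 kn.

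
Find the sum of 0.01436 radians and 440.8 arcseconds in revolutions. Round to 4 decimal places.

0.0026 revolutions

0.01436 rad = 0.00228546 rev and 440.8 arcsec = 0.000340123 rev.
0.00228546 + 0.000340123 ≈ 0.0026 rev.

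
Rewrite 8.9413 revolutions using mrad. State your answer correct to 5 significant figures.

56180 mrad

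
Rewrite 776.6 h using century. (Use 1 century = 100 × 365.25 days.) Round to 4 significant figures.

1 hour = 1.14077 × 10^-6 century.
So 776.6 × 1.14077 × 10^-6 ≈ 0.0008859 century.

0.0008859 century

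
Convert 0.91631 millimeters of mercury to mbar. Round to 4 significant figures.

1.222 mbar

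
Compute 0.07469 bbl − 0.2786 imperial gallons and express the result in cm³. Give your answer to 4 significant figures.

10610 cubic centimeters

0.07469 bbl = 11874.8 cm³ and 0.2786 imp gal = 1266.54 cm³.
11874.8 − 1266.54 ≈ 10610 cm³.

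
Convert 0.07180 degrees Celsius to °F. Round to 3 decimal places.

°C = (°F − 32) × 5/9.
Applying the formula gives 32.129 °F.

32.129 °F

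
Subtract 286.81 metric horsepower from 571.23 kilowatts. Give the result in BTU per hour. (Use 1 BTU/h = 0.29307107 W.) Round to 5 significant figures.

571.23 kW = 1.94912e+6 BTU/h and 286.81 PS = 719786 BTU/h.
1.94912e+6 − 719786 ≈ 1.2293e+6 BTU/h.

1.2293e+6 BTU/h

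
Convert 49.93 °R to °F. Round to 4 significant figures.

-409.7 °F

°R = °F + 459.67.
Applying the formula gives -409.7 °F.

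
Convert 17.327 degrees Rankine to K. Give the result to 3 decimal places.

°R = K × 9/5.
Applying the formula gives 9.626 K.

9.626 kelvins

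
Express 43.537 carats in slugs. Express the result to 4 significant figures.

0.0005966 slugs

1 carat = 1.37044 × 10^-5 slugs.
43.537 × 1.37044 × 10^-5 ≈ 0.0005966 slug.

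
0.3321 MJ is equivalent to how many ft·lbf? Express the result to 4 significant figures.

1 megajoule = 737562 ft·lbf.
Then 0.3321 × 737562 ≈ 244900 ft·lbf.

244900 ft·lbf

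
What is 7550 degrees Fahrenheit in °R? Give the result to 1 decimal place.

°R = °F + 459.67.
Applying the formula gives 8009.7 °R.

8009.7 °R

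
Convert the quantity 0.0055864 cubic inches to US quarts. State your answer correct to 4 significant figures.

9.673e-5 US quarts

1 cubic inch = 0.0173160 US qt.
Then 0.0055864 × 0.0173160 ≈ 9.673e-5 US qt.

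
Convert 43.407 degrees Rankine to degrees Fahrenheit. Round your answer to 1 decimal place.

°R = °F + 459.67.
Applying the formula gives -416.3 °F.

-416.3 degrees Fahrenheit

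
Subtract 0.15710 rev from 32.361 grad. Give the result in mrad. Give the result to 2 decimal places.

-478.76 mrad

32.361 grad = 508.325 mrad and 0.15710 rev = 987.088 mrad.
508.325 − 987.088 ≈ -478.76 mrad.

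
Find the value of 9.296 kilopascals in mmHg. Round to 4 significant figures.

69.73 millimeters of mercury

1 kilopascal = 7.50062 millimeters of mercury.
9.296 × 7.50062 ≈ 69.73 mmHg.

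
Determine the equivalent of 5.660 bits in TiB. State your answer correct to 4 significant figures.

6.435 × 10^-13 TiB

1 bit = 1.13687 × 10^-13 TiB.
Thus 5.660 × 1.13687 × 10^-13 ≈ 6.435 × 10^-13 TiB.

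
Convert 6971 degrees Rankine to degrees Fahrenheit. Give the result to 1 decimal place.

°R = °F + 459.67.
Applying the formula gives 6511.3 °F.

6511.3 degrees Fahrenheit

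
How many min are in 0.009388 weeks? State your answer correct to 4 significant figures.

94.63 minutes

1 wk = 10080.0 min.
So 0.009388 × 10080.0 ≈ 94.63 min.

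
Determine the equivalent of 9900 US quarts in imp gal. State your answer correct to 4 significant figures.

1 US qt = 0.208169 imperial gallons.
Thus 9900 × 0.208169 ≈ 2061 imp gal.

2061 imp gal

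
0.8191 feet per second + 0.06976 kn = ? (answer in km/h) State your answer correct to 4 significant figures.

1.028 kilometers per hour

0.8191 ft/s = 0.898782 km/h and 0.06976 kn = 0.129196 km/h.
0.898782 + 0.129196 ≈ 1.028 km/h.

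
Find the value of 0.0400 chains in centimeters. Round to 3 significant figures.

80.5 centimeters

1 chain = 2011.68 centimeters.
Thus 0.0400 × 2011.68 ≈ 80.5 cm.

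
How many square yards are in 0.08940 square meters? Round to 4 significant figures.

0.1069 square yards

1 m² = 1.19599 square yards.
0.08940 × 1.19599 ≈ 0.1069 yd².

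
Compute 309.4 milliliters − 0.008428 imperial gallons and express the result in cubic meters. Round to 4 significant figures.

309.4 mL = 0.000309400 m³ and 0.008428 imp gal = 3.83144e-5 m³.
0.000309400 − 3.83144e-5 ≈ 0.0002711 m³.

0.0002711 m³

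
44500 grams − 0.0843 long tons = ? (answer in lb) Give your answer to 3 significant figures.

-90.7 lb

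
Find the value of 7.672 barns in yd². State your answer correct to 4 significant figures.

9.176e-28 yd²

1 barn = 1.19599e-28 yd².
So 7.672 × 1.19599e-28 ≈ 9.176e-28 yd².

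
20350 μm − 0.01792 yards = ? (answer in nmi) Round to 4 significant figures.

2.140e-6 nautical miles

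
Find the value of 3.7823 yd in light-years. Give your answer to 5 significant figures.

1 yd = 9.66522 × 10^-17 ly.
Then 3.7823 × 9.66522 × 10^-17 ≈ 3.6557 × 10^-16 ly.

3.6557 × 10^-16 ly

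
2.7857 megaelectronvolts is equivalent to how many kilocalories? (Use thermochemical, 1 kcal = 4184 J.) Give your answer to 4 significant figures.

1.067e-16 kilocalories

1 megaelectronvolt = 3.82929e-17 kcal.
So 2.7857 × 3.82929e-17 ≈ 1.067e-16 kcal.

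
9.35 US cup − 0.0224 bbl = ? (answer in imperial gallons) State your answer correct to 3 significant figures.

9.35 US cup = 0.486594 imp gal and 0.0224 bbl = 0.783380 imp gal.
0.486594 − 0.783380 ≈ -0.297 imp gal.

-0.297 imperial gallons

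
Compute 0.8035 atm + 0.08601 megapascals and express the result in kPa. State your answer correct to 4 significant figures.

167.4 kPa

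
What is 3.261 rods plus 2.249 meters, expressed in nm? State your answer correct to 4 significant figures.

3.261 rod = 1.64002e+10 nm and 2.249 m = 2.24900e+9 nm.
1.64002e+10 + 2.24900e+9 ≈ 1.865e+10 nm.

1.865e+10 nm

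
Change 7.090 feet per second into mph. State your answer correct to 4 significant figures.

4.834 mph

1 foot per second = 0.681818 mph.
7.090 × 0.681818 ≈ 4.834 mph.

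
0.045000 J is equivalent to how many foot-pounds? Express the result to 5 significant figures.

0.033190 ft·lbf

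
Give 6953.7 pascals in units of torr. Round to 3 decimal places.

1 pascal = 0.00750062 torr.
6953.7 × 0.00750062 ≈ 52.157 torr.

52.157 torr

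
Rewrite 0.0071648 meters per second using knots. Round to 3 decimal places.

1 m/s = 1.94384 kn.
Then 0.0071648 × 1.94384 ≈ 0.014 kn.

0.014 kn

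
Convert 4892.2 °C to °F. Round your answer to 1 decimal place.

8838.0 degrees Fahrenheit

°F = °C × 9/5 + 32.
Applying the formula gives 8838.0 °F.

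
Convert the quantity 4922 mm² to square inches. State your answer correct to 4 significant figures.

7.629 in²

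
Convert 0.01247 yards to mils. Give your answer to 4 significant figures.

448.9 mils

1 yd = 36000.0 mil.
0.01247 × 36000.0 ≈ 448.9 mil.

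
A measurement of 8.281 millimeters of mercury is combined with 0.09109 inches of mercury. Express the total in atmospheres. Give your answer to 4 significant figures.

8.281 mmHg = 0.0108961 atm and 0.09109 inHg = 0.00304432 atm.
0.0108961 + 0.00304432 ≈ 0.01394 atm.

0.01394 atm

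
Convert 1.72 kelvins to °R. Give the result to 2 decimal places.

3.10 degrees Rankine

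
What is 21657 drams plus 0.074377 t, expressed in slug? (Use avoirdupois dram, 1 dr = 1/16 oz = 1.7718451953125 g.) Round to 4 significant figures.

21657 dr = 2.62938 slug and 0.074377 t = 5.09644 slug.
2.62938 + 5.09644 ≈ 7.726 slug.

7.726 slug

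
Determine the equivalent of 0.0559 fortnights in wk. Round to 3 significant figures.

0.112 weeks

1 fortnight = 2.00000 wk.
Then 0.0559 × 2.00000 ≈ 0.112 wk.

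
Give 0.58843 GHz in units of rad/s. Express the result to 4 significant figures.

3.697 × 10^9 rad/s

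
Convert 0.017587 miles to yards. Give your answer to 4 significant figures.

30.95 yd

1 mile = 1760.00 yd.
Thus 0.017587 × 1760.00 ≈ 30.95 yd.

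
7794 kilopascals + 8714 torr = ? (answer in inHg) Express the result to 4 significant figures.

2645 inches of mercury

7794 kPa = 2301.57 inHg and 8714 torr = 343.071 inHg.
2301.57 + 343.071 ≈ 2645 inHg.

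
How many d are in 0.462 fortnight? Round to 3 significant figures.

6.47 d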